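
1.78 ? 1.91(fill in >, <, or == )<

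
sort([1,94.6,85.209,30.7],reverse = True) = [94.6,85.209,30.7,1]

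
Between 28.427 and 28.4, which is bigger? 28.427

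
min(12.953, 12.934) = 12.934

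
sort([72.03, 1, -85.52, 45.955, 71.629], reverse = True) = [72.03, 71.629, 45.955, 1, -85.52]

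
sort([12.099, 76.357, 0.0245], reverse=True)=[76.357, 12.099, 0.0245]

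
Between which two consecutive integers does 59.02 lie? 59 and 60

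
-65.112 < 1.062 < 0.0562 False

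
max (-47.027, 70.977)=70.977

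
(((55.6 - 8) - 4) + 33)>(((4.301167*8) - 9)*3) True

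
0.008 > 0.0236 False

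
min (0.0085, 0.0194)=0.0085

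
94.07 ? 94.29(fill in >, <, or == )<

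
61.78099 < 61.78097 False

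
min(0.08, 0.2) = 0.08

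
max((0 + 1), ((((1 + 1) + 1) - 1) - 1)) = 1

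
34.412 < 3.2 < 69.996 False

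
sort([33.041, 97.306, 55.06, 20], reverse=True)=[97.306, 55.06, 33.041, 20]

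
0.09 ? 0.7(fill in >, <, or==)<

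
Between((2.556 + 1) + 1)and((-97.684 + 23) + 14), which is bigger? ((2.556 + 1) + 1)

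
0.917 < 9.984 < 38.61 True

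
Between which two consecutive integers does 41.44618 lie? 41 and 42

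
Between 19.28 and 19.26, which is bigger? 19.28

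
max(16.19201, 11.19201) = 16.19201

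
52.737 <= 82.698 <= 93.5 True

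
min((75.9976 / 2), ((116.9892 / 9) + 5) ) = 17.9988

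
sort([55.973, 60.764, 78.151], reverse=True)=[78.151, 60.764, 55.973]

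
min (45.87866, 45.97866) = 45.87866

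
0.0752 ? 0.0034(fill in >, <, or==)>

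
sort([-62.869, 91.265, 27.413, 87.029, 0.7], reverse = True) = [91.265, 87.029, 27.413, 0.7, -62.869]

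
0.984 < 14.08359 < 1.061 False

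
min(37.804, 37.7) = 37.7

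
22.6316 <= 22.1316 False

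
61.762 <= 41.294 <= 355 False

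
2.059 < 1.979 False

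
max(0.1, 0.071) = 0.1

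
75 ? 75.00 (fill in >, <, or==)==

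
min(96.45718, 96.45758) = 96.45718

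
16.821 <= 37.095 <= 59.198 True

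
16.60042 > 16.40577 True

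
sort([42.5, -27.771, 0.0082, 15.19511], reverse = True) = [42.5, 15.19511, 0.0082, -27.771]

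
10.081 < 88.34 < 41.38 False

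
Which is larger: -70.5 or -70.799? -70.5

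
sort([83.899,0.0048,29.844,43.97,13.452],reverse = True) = [83.899,43.97,29.844,13.452,0.0048]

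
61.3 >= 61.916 False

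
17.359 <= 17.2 False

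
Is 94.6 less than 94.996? Yes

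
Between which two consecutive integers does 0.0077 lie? 0 and 1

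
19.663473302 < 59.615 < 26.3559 False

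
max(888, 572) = 888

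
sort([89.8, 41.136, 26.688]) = [26.688, 41.136, 89.8]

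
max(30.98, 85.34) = 85.34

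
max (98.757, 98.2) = 98.757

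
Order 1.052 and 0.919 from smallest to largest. 0.919, 1.052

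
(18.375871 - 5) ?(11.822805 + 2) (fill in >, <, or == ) <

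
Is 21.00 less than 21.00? No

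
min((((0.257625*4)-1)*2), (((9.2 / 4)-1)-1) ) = 0.061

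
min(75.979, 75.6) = 75.6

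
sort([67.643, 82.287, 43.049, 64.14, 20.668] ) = [20.668, 43.049, 64.14, 67.643, 82.287]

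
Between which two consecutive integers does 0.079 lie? 0 and 1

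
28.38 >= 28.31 True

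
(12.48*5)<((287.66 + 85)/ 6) False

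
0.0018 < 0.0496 True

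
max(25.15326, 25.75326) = 25.75326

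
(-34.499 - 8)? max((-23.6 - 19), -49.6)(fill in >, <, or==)>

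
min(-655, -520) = -655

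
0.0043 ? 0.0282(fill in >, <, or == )<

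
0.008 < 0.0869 True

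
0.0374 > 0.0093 True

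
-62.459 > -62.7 True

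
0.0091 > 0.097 False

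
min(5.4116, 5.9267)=5.4116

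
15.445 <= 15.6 True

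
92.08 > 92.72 False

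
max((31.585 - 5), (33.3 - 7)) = 26.585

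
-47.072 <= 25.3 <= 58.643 True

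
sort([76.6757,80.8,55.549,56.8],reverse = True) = [80.8,76.6757,56.8,55.549]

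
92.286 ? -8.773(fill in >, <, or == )>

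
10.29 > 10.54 False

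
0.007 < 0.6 True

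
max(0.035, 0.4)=0.4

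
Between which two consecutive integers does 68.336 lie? 68 and 69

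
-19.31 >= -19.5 True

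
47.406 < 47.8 True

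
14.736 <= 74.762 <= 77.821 True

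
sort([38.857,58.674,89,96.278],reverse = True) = [96.278,89,58.674,38.857]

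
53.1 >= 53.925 False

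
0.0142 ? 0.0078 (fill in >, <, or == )>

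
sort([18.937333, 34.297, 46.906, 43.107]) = [18.937333, 34.297, 43.107, 46.906]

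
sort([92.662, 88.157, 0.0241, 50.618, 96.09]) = [0.0241, 50.618, 88.157, 92.662, 96.09]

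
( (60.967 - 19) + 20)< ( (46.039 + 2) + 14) True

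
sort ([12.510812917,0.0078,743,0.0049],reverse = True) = [743,12.510812917,0.0078,0.0049]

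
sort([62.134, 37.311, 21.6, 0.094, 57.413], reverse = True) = [62.134, 57.413, 37.311, 21.6, 0.094]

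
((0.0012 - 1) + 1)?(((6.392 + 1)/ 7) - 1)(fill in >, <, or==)<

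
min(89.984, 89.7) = 89.7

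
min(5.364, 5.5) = 5.364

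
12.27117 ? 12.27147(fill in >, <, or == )<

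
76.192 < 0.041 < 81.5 False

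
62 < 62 False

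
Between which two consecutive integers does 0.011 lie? 0 and 1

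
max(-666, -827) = -666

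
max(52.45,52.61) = 52.61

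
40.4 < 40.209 False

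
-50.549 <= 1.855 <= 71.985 True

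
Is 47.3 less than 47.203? No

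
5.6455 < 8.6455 True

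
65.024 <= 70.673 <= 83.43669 True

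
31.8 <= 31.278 False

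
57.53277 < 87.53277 True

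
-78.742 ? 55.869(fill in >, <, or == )<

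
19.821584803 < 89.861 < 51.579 False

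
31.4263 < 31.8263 True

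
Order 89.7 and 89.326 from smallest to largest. 89.326, 89.7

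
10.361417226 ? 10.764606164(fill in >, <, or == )<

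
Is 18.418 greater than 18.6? No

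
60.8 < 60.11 False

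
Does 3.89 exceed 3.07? Yes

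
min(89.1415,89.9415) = 89.1415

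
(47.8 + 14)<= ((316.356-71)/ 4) False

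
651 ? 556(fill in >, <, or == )>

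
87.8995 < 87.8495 False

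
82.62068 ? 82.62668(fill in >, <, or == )<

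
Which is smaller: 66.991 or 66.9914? 66.991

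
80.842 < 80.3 False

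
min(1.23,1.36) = 1.23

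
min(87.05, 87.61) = 87.05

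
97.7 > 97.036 True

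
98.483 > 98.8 False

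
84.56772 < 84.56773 True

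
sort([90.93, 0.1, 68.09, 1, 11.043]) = [0.1, 1, 11.043, 68.09, 90.93]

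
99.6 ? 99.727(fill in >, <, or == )<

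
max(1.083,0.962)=1.083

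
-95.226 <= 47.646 True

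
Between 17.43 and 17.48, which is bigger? 17.48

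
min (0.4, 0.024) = 0.024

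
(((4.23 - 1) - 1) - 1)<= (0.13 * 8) False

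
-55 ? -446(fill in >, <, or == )>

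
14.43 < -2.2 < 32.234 False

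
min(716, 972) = 716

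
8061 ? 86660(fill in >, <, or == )<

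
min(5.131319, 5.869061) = 5.131319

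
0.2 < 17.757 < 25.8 True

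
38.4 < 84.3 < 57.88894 False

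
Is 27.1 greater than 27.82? No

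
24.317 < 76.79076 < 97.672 True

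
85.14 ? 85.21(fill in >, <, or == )<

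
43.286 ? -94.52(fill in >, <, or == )>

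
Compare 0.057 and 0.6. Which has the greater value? 0.6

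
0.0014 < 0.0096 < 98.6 True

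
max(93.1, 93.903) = 93.903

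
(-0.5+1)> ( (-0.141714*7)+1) True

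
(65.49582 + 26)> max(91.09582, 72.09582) True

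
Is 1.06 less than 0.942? No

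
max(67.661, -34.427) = 67.661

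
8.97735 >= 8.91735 True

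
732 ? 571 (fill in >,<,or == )>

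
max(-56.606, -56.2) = -56.2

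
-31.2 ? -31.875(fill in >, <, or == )>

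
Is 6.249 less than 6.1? No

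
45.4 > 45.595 False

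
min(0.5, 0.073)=0.073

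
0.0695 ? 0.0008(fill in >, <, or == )>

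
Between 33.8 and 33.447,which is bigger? 33.8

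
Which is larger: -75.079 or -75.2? -75.079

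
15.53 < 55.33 True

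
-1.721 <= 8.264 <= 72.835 True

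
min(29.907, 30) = 29.907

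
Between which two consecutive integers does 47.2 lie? 47 and 48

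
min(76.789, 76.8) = 76.789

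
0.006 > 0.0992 False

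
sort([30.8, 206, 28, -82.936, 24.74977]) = [-82.936, 24.74977, 28, 30.8, 206]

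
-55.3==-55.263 False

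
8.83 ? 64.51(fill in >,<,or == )<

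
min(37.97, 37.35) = 37.35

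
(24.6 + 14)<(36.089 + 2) False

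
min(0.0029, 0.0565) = 0.0029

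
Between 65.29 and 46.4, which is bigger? 65.29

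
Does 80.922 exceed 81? No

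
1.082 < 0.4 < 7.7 False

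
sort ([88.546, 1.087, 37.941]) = [1.087, 37.941, 88.546]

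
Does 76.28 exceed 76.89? No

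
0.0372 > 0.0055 True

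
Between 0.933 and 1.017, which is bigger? 1.017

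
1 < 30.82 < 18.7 False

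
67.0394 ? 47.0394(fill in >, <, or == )>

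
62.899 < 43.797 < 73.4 False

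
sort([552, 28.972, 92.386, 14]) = [14, 28.972, 92.386, 552]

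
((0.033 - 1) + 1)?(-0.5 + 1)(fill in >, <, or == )<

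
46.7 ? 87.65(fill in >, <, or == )<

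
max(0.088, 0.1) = 0.1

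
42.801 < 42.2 False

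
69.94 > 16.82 True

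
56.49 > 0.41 True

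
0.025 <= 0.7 True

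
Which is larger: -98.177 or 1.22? 1.22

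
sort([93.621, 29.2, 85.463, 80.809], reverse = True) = [93.621, 85.463, 80.809, 29.2]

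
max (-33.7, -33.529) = -33.529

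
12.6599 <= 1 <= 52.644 False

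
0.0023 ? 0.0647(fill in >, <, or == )<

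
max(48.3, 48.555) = 48.555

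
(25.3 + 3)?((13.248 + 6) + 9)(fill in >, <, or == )>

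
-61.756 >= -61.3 False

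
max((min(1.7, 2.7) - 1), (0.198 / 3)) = 0.7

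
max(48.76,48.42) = 48.76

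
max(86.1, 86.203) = 86.203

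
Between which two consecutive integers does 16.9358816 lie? 16 and 17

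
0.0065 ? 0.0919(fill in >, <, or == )<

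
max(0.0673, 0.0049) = 0.0673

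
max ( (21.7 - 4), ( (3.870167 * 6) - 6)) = 17.7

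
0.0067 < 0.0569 True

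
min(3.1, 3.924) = 3.1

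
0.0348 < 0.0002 False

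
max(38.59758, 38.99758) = 38.99758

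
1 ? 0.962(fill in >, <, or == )>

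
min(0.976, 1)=0.976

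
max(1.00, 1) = 1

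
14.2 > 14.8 False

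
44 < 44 False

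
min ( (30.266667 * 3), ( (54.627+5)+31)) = 90.627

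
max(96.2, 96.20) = 96.20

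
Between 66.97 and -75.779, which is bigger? 66.97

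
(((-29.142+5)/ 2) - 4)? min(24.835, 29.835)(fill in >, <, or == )<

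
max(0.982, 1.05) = 1.05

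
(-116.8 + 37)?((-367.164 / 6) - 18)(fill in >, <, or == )<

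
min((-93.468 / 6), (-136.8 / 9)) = -15.578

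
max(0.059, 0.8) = 0.8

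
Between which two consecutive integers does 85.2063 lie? 85 and 86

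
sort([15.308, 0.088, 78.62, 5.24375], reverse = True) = [78.62, 15.308, 5.24375, 0.088]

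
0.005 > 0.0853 False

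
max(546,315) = 546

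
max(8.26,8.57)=8.57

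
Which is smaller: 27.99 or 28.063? 27.99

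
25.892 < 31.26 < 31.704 True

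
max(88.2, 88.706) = 88.706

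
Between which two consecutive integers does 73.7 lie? 73 and 74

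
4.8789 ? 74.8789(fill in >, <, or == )<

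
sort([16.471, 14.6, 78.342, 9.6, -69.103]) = [-69.103, 9.6, 14.6, 16.471, 78.342]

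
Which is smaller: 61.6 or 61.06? 61.06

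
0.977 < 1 True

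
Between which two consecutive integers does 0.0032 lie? 0 and 1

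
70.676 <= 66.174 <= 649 False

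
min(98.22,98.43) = 98.22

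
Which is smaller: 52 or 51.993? 51.993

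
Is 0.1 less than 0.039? No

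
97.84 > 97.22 True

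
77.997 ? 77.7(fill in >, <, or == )>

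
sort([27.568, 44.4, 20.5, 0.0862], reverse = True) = [44.4, 27.568, 20.5, 0.0862]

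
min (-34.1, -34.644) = -34.644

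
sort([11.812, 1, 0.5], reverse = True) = [11.812, 1, 0.5]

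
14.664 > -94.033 True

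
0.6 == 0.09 False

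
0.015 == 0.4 False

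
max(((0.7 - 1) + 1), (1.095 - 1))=0.7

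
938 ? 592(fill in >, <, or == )>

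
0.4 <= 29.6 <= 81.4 True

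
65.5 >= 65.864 False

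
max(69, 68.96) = 69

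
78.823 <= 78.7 False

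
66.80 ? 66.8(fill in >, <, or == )==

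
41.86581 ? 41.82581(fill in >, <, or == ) >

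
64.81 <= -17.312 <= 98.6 False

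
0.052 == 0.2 False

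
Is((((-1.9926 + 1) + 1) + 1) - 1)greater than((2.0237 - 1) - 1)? No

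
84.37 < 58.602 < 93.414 False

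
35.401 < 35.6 True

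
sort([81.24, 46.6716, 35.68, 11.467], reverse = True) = [81.24, 46.6716, 35.68, 11.467]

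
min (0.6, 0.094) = 0.094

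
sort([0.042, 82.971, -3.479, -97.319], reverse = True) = [82.971, 0.042, -3.479, -97.319]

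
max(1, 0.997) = 1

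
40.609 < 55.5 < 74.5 True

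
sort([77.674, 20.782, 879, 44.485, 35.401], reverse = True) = [879, 77.674, 44.485, 35.401, 20.782]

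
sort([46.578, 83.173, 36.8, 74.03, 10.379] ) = [10.379, 36.8, 46.578, 74.03, 83.173]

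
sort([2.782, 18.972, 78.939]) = [2.782, 18.972, 78.939]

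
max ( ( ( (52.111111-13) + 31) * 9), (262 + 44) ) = 630.999999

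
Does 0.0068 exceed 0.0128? No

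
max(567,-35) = 567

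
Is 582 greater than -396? Yes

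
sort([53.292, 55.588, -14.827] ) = [-14.827, 53.292, 55.588]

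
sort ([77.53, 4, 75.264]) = [4, 75.264, 77.53]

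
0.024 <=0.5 True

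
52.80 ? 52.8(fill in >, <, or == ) ==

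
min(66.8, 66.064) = 66.064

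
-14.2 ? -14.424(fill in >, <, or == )>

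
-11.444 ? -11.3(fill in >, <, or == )<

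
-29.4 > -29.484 True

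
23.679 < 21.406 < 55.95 False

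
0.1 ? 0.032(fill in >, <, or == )>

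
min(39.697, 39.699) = 39.697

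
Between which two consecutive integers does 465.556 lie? 465 and 466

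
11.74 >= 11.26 True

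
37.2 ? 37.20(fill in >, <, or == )==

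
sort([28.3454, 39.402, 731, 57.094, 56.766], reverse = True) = [731, 57.094, 56.766, 39.402, 28.3454]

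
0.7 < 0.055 False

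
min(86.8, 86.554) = 86.554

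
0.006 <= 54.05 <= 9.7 False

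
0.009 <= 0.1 True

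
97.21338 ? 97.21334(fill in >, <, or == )>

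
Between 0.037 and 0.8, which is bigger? 0.8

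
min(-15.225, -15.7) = -15.7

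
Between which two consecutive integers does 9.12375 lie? 9 and 10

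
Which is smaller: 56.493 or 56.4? 56.4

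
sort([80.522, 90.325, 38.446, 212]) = [38.446, 80.522, 90.325, 212]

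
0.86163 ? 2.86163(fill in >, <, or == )<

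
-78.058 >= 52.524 False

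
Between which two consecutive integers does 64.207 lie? 64 and 65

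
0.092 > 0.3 False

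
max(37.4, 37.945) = 37.945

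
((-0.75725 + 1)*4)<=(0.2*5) True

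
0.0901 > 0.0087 True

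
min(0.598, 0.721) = 0.598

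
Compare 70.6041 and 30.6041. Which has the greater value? 70.6041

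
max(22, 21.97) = 22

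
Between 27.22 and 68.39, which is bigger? 68.39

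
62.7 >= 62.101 True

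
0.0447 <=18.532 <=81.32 True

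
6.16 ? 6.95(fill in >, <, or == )<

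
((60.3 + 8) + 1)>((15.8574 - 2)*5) True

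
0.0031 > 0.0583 False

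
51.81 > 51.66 True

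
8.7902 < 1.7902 False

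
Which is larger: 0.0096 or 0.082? 0.082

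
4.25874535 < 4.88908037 True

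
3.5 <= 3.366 False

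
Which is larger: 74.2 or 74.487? 74.487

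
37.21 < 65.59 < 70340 True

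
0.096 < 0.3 True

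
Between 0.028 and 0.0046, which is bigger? 0.028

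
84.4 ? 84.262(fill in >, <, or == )>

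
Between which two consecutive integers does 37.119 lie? 37 and 38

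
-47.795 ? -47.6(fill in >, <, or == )<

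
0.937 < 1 True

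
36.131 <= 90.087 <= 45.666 False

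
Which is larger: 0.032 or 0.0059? 0.032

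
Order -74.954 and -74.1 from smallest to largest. -74.954, -74.1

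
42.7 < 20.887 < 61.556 False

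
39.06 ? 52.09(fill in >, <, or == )<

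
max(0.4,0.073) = 0.4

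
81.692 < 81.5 False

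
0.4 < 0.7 True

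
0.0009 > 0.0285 False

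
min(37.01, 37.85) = 37.01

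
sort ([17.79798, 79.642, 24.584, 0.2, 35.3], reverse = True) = [79.642, 35.3, 24.584, 17.79798, 0.2]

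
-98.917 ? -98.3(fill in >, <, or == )<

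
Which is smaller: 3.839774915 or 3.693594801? 3.693594801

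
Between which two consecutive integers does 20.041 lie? 20 and 21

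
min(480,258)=258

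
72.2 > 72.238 False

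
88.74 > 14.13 True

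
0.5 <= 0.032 False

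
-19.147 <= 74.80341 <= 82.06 True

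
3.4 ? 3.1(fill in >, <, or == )>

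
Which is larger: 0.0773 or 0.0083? 0.0773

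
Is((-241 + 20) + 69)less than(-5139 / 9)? No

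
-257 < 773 True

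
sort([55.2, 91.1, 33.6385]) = [33.6385, 55.2, 91.1]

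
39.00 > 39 False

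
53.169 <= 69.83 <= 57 False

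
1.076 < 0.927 False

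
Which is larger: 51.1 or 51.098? 51.1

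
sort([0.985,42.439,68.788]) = [0.985,42.439,68.788]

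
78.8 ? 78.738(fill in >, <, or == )>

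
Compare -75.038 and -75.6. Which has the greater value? -75.038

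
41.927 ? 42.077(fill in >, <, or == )<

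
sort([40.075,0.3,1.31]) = [0.3,1.31,40.075]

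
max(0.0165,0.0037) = 0.0165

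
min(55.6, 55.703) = 55.6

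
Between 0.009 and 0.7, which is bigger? 0.7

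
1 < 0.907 False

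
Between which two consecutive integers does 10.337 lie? 10 and 11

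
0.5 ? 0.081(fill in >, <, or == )>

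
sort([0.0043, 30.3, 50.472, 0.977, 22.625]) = [0.0043, 0.977, 22.625, 30.3, 50.472]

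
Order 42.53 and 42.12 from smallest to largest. 42.12, 42.53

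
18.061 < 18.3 True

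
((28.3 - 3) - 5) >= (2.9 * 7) True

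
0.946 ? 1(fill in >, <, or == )<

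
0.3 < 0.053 False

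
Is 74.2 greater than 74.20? No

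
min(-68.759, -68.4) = -68.759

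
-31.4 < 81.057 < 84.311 True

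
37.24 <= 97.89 True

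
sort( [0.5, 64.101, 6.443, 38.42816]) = [0.5, 6.443, 38.42816, 64.101]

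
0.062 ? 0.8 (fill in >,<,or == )<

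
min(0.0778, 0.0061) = 0.0061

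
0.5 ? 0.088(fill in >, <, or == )>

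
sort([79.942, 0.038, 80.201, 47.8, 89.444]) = [0.038, 47.8, 79.942, 80.201, 89.444]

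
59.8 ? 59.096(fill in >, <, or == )>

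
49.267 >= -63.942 True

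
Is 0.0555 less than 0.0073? No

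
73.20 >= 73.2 True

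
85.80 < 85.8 False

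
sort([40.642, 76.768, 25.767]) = [25.767, 40.642, 76.768]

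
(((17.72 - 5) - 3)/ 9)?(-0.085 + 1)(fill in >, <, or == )>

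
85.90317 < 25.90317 False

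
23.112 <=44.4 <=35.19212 False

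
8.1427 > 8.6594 False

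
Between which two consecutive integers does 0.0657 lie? 0 and 1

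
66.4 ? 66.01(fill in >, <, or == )>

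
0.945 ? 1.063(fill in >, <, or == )<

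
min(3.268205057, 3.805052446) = 3.268205057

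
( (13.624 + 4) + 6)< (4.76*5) True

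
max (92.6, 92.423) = 92.6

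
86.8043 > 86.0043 True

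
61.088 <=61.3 True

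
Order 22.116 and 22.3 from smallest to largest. 22.116, 22.3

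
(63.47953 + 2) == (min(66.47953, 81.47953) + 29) False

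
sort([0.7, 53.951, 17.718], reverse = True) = [53.951, 17.718, 0.7]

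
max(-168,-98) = -98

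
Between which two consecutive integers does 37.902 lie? 37 and 38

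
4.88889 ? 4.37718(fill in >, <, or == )>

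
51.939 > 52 False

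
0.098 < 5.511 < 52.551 True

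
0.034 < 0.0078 False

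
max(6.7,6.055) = 6.7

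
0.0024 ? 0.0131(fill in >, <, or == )<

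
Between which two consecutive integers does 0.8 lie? 0 and 1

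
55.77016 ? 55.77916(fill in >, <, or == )<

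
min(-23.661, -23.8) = -23.8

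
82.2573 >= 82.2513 True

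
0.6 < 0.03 False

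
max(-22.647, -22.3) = -22.3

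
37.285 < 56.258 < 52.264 False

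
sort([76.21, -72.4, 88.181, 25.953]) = [-72.4, 25.953, 76.21, 88.181]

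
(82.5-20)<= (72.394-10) False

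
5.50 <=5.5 True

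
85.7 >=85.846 False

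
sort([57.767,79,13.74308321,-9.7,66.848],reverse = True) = [79,66.848,57.767,13.74308321,-9.7]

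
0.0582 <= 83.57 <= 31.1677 False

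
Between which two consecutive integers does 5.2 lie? 5 and 6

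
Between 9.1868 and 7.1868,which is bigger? 9.1868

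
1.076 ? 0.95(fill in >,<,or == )>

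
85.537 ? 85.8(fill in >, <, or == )<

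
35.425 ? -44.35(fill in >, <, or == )>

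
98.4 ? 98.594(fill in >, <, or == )<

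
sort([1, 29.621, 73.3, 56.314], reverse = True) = [73.3, 56.314, 29.621, 1]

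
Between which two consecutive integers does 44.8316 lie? 44 and 45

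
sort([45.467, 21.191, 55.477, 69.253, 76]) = [21.191, 45.467, 55.477, 69.253, 76]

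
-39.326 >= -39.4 True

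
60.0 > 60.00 False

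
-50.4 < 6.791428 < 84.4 True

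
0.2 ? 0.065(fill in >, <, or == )>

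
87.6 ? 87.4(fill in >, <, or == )>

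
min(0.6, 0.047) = 0.047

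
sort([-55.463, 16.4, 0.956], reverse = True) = [16.4, 0.956, -55.463]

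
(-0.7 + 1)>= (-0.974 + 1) True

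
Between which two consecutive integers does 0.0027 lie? 0 and 1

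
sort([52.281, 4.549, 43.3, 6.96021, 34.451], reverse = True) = [52.281, 43.3, 34.451, 6.96021, 4.549]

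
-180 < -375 False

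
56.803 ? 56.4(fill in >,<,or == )>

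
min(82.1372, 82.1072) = 82.1072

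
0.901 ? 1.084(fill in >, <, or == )<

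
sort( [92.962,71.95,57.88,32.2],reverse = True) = [92.962,71.95,57.88,32.2]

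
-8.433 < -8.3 True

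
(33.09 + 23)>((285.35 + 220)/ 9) False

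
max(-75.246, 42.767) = 42.767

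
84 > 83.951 True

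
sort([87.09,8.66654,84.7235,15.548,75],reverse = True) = [87.09,84.7235,75,15.548,8.66654]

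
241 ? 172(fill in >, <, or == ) >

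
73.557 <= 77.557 True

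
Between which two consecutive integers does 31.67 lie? 31 and 32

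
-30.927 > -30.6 False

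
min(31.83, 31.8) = 31.8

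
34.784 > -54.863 True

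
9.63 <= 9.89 True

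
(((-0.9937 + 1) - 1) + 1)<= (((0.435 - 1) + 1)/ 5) True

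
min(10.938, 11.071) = 10.938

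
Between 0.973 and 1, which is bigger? 1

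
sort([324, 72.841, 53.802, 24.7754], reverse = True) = [324, 72.841, 53.802, 24.7754]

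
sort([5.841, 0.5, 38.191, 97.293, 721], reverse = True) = [721, 97.293, 38.191, 5.841, 0.5]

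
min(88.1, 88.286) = 88.1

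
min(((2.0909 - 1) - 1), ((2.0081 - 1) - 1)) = 0.0081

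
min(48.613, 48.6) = 48.6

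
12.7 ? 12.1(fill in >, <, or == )>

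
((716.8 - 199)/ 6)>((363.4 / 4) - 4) False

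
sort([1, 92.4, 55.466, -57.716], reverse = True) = [92.4, 55.466, 1, -57.716]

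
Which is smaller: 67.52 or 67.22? 67.22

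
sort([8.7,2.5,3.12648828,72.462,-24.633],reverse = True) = [72.462,8.7,3.12648828,2.5,-24.633]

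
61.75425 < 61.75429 True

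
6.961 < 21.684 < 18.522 False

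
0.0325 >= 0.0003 True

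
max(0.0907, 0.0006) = 0.0907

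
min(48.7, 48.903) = 48.7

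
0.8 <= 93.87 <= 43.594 False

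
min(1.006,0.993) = 0.993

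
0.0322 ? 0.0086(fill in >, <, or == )>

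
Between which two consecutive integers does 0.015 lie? 0 and 1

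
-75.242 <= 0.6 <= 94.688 True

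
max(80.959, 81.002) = 81.002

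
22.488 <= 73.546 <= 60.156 False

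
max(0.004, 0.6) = 0.6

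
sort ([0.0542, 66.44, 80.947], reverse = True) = [80.947, 66.44, 0.0542]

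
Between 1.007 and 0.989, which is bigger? 1.007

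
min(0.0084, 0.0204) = 0.0084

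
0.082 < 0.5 True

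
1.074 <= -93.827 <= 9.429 False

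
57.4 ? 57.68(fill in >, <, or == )<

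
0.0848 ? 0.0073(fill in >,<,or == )>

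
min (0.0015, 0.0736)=0.0015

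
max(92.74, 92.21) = 92.74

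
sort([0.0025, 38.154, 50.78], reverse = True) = [50.78, 38.154, 0.0025]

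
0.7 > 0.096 True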